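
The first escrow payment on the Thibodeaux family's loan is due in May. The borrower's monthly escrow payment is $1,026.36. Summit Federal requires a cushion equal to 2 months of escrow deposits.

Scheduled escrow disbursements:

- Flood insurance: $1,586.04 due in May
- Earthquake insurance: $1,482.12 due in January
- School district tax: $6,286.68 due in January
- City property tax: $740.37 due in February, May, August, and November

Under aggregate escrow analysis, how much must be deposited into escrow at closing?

$4,391.43

Cushion = 2 × $1,026.36 = $2,052.72
Trial balance (start $0, +$1,026.36 each month, − disbursements):
  May: +$1,026.36 − $2,326.41 → -$1,300.05
  Jun: +$1,026.36 → -$273.69
  Jul: +$1,026.36 → $752.67
  Aug: +$1,026.36 − $740.37 → $1,038.66
  Sep: +$1,026.36 → $2,065.02
  Oct: +$1,026.36 → $3,091.38
  Nov: +$1,026.36 − $740.37 → $3,377.37
  Dec: +$1,026.36 → $4,403.73
  Jan: +$1,026.36 − $7,768.80 → -$2,338.71
  Feb: +$1,026.36 − $740.37 → -$2,052.72
  Mar: +$1,026.36 → -$1,026.36
  Apr: +$1,026.36 → $0.00
Lowest trial balance = -$2,338.71 (Jan)
Initial deposit = cushion − low point = $2,052.72 − (-$2,338.71) = $4,391.43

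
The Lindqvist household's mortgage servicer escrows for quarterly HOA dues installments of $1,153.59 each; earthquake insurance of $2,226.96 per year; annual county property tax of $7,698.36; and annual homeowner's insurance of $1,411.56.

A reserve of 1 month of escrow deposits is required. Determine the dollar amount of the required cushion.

$1,329.27

HOA dues = $1,153.59 × 4 = $4,614.36 annually
Earthquake insurance = $2,226.96 annually
County property tax = $7,698.36 annually
Homeowner's insurance = $1,411.56 annually
Annual escrow total = $4,614.36 + $2,226.96 + $7,698.36 + $1,411.56 = $15,951.24
Monthly = $15,951.24 / 12 = $1,329.27
Reserve = 1 × $1,329.27 = $1,329.27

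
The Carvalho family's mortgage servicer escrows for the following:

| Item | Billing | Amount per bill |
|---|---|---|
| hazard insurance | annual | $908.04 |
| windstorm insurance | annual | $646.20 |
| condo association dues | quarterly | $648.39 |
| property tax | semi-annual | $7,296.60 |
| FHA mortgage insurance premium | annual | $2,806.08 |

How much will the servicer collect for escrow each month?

Hazard insurance — $908.04 per year
Windstorm insurance — $646.20 per year
Condo association dues — $648.39 × 4 = $2,593.56 per year
Property tax — $7,296.60 × 2 = $14,593.20 per year
FHA mortgage insurance premium — $2,806.08 per year
Total per year = $908.04 + $646.20 + $2,593.56 + $14,593.20 + $2,806.08 = $21,547.08
Monthly = $21,547.08 / 12 = $1,795.59

$1,795.59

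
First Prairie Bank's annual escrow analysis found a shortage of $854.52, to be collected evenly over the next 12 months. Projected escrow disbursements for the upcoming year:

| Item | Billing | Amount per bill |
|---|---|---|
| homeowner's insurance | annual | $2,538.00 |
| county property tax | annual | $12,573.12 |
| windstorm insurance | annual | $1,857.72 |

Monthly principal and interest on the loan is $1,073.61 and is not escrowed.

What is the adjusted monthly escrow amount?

Homeowner's insurance: $2,538.00
County property tax: $12,573.12
Windstorm insurance: $1,857.72
Yearly total = $16,968.84
Per month = $16,968.84 ÷ 12 = $1,414.07
Shortage spread = $854.52 ÷ 12 = $71.21/mo
New monthly escrow = $1,414.07 + $71.21 = $1,485.28

$1,485.28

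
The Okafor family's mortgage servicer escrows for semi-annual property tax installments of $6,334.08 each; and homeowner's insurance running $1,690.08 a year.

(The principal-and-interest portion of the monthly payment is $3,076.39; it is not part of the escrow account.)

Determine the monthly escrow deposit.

$1,196.52

Property tax: $6,334.08 × 2 = $12,668.16/yr
Homeowner's insurance: $1,690.08/yr
Total annual escrow = $12,668.16 + $1,690.08 = $14,358.24
Monthly = $14,358.24 / 12 = $1,196.52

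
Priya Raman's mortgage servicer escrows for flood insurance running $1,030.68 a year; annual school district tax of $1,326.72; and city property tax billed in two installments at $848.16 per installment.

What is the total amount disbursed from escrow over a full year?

Flood insurance = $1,030.68 per year
School district tax = $1,326.72 per year
City property tax = $848.16 × 2 = $1,696.32 per year
Total annual escrow = $4,053.72

$4,053.72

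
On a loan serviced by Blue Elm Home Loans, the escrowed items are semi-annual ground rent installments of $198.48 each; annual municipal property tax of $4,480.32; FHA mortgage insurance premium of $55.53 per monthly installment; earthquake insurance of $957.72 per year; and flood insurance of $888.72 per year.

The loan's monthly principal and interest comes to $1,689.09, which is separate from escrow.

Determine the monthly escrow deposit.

Ground rent — $198.48 × 2 = $396.96/yr
Municipal property tax — $4,480.32/yr
FHA mortgage insurance premium — $55.53 × 12 = $666.36/yr
Earthquake insurance — $957.72/yr
Flood insurance — $888.72/yr
Yearly total = $7,390.08
Monthly escrow = $7,390.08 ÷ 12 = $615.84

$615.84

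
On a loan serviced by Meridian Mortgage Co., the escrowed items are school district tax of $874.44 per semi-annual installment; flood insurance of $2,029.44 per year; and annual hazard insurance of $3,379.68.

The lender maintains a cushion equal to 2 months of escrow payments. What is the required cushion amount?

$1,193.00

School district tax = $874.44 × 2 = $1,748.88
Flood insurance = $2,029.44
Hazard insurance = $3,379.68
Annual escrow total = $1,748.88 + $2,029.44 + $3,379.68 = $7,158.00
Base monthly escrow = $7,158.00 / 12 = $596.50
Cushion = 2 × $596.50 = $1,193.00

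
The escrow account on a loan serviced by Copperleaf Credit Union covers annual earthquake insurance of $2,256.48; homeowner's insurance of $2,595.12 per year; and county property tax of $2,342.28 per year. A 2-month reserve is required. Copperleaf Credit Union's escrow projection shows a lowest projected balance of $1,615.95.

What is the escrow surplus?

Earthquake insurance — $2,256.48 annually
Homeowner's insurance — $2,595.12 annually
County property tax — $2,342.28 annually
Total annual escrow = $7,193.88
Monthly escrow = $7,193.88 / 12 = $599.49
Required cushion = 2 × $599.49 = $1,198.98
Surplus = $1,615.95 − $1,198.98 = $416.97

$416.97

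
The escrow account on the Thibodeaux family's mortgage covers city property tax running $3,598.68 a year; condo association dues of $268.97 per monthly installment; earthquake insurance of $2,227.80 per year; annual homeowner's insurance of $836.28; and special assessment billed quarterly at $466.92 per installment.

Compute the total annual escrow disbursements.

$11,758.08

City property tax: $3,598.68
Condo association dues: $268.97 × 12 = $3,227.64
Earthquake insurance: $2,227.80
Homeowner's insurance: $836.28
Special assessment: $466.92 × 4 = $1,867.68
Total annual escrow = $11,758.08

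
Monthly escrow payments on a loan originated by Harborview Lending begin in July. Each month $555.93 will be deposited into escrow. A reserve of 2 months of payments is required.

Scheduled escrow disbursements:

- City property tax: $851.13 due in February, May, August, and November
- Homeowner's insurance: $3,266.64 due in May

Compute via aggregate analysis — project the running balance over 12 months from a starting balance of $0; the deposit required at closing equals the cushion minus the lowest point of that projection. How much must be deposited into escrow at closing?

Cushion = 2 × $555.93 = $1,111.86
Trial balance (start $0, +$555.93 each month, − disbursements):
  Jul: +$555.93 → $555.93
  Aug: +$555.93 − $851.13 → $260.73
  Sep: +$555.93 → $816.66
  Oct: +$555.93 → $1,372.59
  Nov: +$555.93 − $851.13 → $1,077.39
  Dec: +$555.93 → $1,633.32
  Jan: +$555.93 → $2,189.25
  Feb: +$555.93 − $851.13 → $1,894.05
  Mar: +$555.93 → $2,449.98
  Apr: +$555.93 → $3,005.91
  May: +$555.93 − $4,117.77 → -$555.93
  Jun: +$555.93 → $0.00
Lowest trial balance = -$555.93 (May)
Initial deposit = cushion − low point = $1,111.86 − (-$555.93) = $1,667.79

$1,667.79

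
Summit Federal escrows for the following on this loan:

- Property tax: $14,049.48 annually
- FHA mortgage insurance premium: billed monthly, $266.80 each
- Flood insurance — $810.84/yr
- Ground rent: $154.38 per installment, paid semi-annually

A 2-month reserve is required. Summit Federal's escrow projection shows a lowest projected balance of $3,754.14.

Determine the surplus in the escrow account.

$692.36

Property tax = $14,049.48/yr
FHA mortgage insurance premium = $266.80 × 12 = $3,201.60/yr
Flood insurance = $810.84/yr
Ground rent = $154.38 × 2 = $308.76/yr
Combined annual = $14,049.48 + $3,201.60 + $810.84 + $308.76 = $18,370.68
Monthly escrow = $18,370.68 / 12 = $1,530.89
Cushion = 2 × $1,530.89 = $3,061.78
Excess over cushion: $3,754.14 − $3,061.78 = $692.36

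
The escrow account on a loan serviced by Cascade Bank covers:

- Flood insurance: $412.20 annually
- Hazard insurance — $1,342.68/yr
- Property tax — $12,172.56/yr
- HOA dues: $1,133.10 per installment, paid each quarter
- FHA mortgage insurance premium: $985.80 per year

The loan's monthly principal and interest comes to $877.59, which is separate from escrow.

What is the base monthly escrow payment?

$1,620.47

Flood insurance = $412.20 annually
Hazard insurance = $1,342.68 annually
Property tax = $12,172.56 annually
HOA dues = $1,133.10 × 4 = $4,532.40 annually
FHA mortgage insurance premium = $985.80 annually
Total annual escrow = $412.20 + $1,342.68 + $12,172.56 + $4,532.40 + $985.80 = $19,445.64
Base monthly escrow = $19,445.64 ÷ 12 = $1,620.47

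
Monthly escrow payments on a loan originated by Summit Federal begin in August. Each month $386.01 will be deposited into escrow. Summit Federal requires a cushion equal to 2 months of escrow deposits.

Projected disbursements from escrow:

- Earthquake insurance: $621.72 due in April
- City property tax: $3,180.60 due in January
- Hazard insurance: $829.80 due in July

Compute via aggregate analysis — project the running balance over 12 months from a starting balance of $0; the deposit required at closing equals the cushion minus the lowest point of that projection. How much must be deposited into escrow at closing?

$1,636.56

Cushion = 2 × $386.01 = $772.02
Trial balance (start $0, +$386.01 each month, − disbursements):
  Aug: +$386.01 → $386.01
  Sep: +$386.01 → $772.02
  Oct: +$386.01 → $1,158.03
  Nov: +$386.01 → $1,544.04
  Dec: +$386.01 → $1,930.05
  Jan: +$386.01 − $3,180.60 → -$864.54
  Feb: +$386.01 → -$478.53
  Mar: +$386.01 → -$92.52
  Apr: +$386.01 − $621.72 → -$328.23
  May: +$386.01 → $57.78
  Jun: +$386.01 → $443.79
  Jul: +$386.01 − $829.80 → $0.00
Lowest trial balance = -$864.54 (Jan)
Initial deposit = cushion − low point = $772.02 − (-$864.54) = $1,636.56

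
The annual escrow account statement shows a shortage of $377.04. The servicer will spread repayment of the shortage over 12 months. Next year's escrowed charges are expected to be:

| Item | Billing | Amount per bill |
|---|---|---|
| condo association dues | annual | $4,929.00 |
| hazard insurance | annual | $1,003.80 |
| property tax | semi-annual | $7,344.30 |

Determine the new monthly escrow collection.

Condo association dues = $4,929.00/yr
Hazard insurance = $1,003.80/yr
Property tax = $7,344.30 × 2 = $14,688.60/yr
Annual escrow total = $4,929.00 + $1,003.80 + $14,688.60 = $20,621.40
Per month = $20,621.40 ÷ 12 = $1,718.45
Monthly shortage recovery: $377.04 / 12 = $31.42
Adjusted monthly = $1,718.45 + $31.42 = $1,749.87

$1,749.87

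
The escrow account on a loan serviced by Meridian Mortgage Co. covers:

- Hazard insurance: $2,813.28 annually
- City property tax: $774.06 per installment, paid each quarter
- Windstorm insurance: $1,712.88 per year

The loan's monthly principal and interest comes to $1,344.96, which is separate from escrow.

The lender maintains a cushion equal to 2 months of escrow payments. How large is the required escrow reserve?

Hazard insurance: $2,813.28/yr
City property tax: $774.06 × 4 = $3,096.24/yr
Windstorm insurance: $1,712.88/yr
Annual escrow total = $7,622.40
Base monthly escrow = $7,622.40 ÷ 12 = $635.20
Reserve = 2 × $635.20 = $1,270.40

$1,270.40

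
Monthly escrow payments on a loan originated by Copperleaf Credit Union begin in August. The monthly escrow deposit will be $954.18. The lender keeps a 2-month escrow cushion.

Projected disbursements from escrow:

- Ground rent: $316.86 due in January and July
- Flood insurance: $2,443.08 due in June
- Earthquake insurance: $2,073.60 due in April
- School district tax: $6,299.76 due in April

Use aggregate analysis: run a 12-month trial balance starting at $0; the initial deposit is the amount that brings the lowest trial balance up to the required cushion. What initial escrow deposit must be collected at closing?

$2,545.68

Cushion = 2 × $954.18 = $1,908.36
Trial balance (start $0, +$954.18 each month, − disbursements):
  Aug: +$954.18 → $954.18
  Sep: +$954.18 → $1,908.36
  Oct: +$954.18 → $2,862.54
  Nov: +$954.18 → $3,816.72
  Dec: +$954.18 → $4,770.90
  Jan: +$954.18 − $316.86 → $5,408.22
  Feb: +$954.18 → $6,362.40
  Mar: +$954.18 → $7,316.58
  Apr: +$954.18 − $8,373.36 → -$102.60
  May: +$954.18 → $851.58
  Jun: +$954.18 − $2,443.08 → -$637.32
  Jul: +$954.18 − $316.86 → $0.00
Lowest trial balance = -$637.32 (Jun)
Initial deposit = cushion − low point = $1,908.36 − (-$637.32) = $2,545.68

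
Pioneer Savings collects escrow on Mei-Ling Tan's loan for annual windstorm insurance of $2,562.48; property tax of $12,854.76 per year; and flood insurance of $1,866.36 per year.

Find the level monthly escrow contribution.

$1,440.30

Windstorm insurance — $2,562.48 per year
Property tax — $12,854.76 per year
Flood insurance — $1,866.36 per year
Yearly total = $17,283.60
Monthly escrow = $17,283.60 ÷ 12 = $1,440.30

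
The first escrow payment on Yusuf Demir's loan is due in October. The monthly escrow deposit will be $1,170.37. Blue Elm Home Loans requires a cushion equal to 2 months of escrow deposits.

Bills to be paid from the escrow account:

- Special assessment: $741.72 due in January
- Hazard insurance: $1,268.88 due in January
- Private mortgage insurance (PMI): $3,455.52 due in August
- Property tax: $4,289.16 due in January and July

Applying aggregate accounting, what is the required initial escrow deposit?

Cushion = 2 × $1,170.37 = $2,340.74
Trial balance (start $0, +$1,170.37 each month, − disbursements):
  Oct: +$1,170.37 → $1,170.37
  Nov: +$1,170.37 → $2,340.74
  Dec: +$1,170.37 → $3,511.11
  Jan: +$1,170.37 − $6,299.76 → -$1,618.28
  Feb: +$1,170.37 → -$447.91
  Mar: +$1,170.37 → $722.46
  Apr: +$1,170.37 → $1,892.83
  May: +$1,170.37 → $3,063.20
  Jun: +$1,170.37 → $4,233.57
  Jul: +$1,170.37 − $4,289.16 → $1,114.78
  Aug: +$1,170.37 − $3,455.52 → -$1,170.37
  Sep: +$1,170.37 → $0.00
Lowest trial balance = -$1,618.28 (Jan)
Initial deposit = cushion − low point = $2,340.74 − (-$1,618.28) = $3,959.02

$3,959.02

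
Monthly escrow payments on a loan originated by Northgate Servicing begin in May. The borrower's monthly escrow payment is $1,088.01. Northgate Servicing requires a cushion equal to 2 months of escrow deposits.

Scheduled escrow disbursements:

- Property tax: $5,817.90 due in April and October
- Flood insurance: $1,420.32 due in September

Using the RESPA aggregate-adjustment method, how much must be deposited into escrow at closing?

Cushion = 2 × $1,088.01 = $2,176.02
Trial balance (start $0, +$1,088.01 each month, − disbursements):
  May: +$1,088.01 → $1,088.01
  Jun: +$1,088.01 → $2,176.02
  Jul: +$1,088.01 → $3,264.03
  Aug: +$1,088.01 → $4,352.04
  Sep: +$1,088.01 − $1,420.32 → $4,019.73
  Oct: +$1,088.01 − $5,817.90 → -$710.16
  Nov: +$1,088.01 → $377.85
  Dec: +$1,088.01 → $1,465.86
  Jan: +$1,088.01 → $2,553.87
  Feb: +$1,088.01 → $3,641.88
  Mar: +$1,088.01 → $4,729.89
  Apr: +$1,088.01 − $5,817.90 → $0.00
Lowest trial balance = -$710.16 (Oct)
Initial deposit = cushion − low point = $2,176.02 − (-$710.16) = $2,886.18

$2,886.18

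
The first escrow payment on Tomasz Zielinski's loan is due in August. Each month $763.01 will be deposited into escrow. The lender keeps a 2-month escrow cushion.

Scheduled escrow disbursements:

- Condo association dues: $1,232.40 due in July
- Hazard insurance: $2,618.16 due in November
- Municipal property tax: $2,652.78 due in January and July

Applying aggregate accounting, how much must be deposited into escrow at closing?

$2,218.90

Cushion = 2 × $763.01 = $1,526.02
Trial balance (start $0, +$763.01 each month, − disbursements):
  Aug: +$763.01 → $763.01
  Sep: +$763.01 → $1,526.02
  Oct: +$763.01 → $2,289.03
  Nov: +$763.01 − $2,618.16 → $433.88
  Dec: +$763.01 → $1,196.89
  Jan: +$763.01 − $2,652.78 → -$692.88
  Feb: +$763.01 → $70.13
  Mar: +$763.01 → $833.14
  Apr: +$763.01 → $1,596.15
  May: +$763.01 → $2,359.16
  Jun: +$763.01 → $3,122.17
  Jul: +$763.01 − $3,885.18 → $0.00
Lowest trial balance = -$692.88 (Jan)
Initial deposit = cushion − low point = $1,526.02 − (-$692.88) = $2,218.90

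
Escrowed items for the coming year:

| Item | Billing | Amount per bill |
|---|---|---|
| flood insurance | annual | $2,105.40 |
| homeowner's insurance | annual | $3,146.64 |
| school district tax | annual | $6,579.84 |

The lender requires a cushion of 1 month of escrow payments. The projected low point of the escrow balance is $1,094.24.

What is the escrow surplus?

$108.25

Flood insurance: $2,105.40 per year
Homeowner's insurance: $3,146.64 per year
School district tax: $6,579.84 per year
Combined annual = $2,105.40 + $3,146.64 + $6,579.84 = $11,831.88
Per month = $11,831.88 ÷ 12 = $985.99
Required reserve = 1 × $985.99 = $985.99
Surplus = $1,094.24 − $985.99 = $108.25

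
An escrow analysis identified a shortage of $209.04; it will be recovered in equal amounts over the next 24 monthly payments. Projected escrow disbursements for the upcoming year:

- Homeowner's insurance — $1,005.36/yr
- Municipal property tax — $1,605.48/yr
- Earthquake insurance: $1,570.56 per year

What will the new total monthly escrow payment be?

Homeowner's insurance — $1,005.36 per year
Municipal property tax — $1,605.48 per year
Earthquake insurance — $1,570.56 per year
Total per year = $4,181.40
Monthly escrow = $4,181.40 / 12 = $348.45
Shortage spread = $209.04 ÷ 24 = $8.71/mo
Adjusted monthly = $348.45 + $8.71 = $357.16

$357.16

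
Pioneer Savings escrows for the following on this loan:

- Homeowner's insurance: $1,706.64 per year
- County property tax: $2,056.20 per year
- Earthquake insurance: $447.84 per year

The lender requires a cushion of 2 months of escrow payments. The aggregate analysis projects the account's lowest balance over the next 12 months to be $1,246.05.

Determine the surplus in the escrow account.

$544.27

Homeowner's insurance — $1,706.64/yr
County property tax — $2,056.20/yr
Earthquake insurance — $447.84/yr
Total annual escrow = $4,210.68
Per month = $4,210.68 / 12 = $350.89
Cushion = 2 × $350.89 = $701.78
Surplus = $1,246.05 − $701.78 = $544.27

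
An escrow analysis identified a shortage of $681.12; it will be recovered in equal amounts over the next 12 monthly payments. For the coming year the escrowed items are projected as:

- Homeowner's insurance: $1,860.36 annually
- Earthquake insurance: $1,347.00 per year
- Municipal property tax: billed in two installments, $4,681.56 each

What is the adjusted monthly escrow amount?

$1,104.30

Homeowner's insurance — $1,860.36 annually
Earthquake insurance — $1,347.00 annually
Municipal property tax — $4,681.56 × 2 = $9,363.12 annually
Annual escrow total = $12,570.48
Monthly = $12,570.48 ÷ 12 = $1,047.54
Shortage spread = $681.12 ÷ 12 = $56.76/mo
New monthly escrow = $1,047.54 + $56.76 = $1,104.30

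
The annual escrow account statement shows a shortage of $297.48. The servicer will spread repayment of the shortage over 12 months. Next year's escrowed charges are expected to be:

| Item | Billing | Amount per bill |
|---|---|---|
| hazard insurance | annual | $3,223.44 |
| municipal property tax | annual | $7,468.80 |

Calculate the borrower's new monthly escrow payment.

$915.81

Hazard insurance = $3,223.44 annually
Municipal property tax = $7,468.80 annually
Total per year = $3,223.44 + $7,468.80 = $10,692.24
Monthly escrow = $10,692.24 ÷ 12 = $891.02
Shortage per month = $297.48 ÷ 12 = $24.79
New monthly escrow = $891.02 + $24.79 = $915.81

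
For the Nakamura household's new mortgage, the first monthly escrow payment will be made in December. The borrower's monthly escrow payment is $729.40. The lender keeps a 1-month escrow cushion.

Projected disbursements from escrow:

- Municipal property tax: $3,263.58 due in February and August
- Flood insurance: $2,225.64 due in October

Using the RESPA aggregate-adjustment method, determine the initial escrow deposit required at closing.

Cushion = 1 × $729.40 = $729.40
Trial balance (start $0, +$729.40 each month, − disbursements):
  Dec: +$729.40 → $729.40
  Jan: +$729.40 → $1,458.80
  Feb: +$729.40 − $3,263.58 → -$1,075.38
  Mar: +$729.40 → -$345.98
  Apr: +$729.40 → $383.42
  May: +$729.40 → $1,112.82
  Jun: +$729.40 → $1,842.22
  Jul: +$729.40 → $2,571.62
  Aug: +$729.40 − $3,263.58 → $37.44
  Sep: +$729.40 → $766.84
  Oct: +$729.40 − $2,225.64 → -$729.40
  Nov: +$729.40 → $0.00
Lowest trial balance = -$1,075.38 (Feb)
Initial deposit = cushion − low point = $729.40 − (-$1,075.38) = $1,804.78

$1,804.78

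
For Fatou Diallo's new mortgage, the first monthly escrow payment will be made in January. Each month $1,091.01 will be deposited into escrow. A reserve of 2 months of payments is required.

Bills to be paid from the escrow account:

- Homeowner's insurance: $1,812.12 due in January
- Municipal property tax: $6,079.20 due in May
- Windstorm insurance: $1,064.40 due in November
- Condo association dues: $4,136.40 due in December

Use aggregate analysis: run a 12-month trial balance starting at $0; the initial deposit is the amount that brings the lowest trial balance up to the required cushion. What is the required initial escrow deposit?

$4,618.29

Cushion = 2 × $1,091.01 = $2,182.02
Trial balance (start $0, +$1,091.01 each month, − disbursements):
  Jan: +$1,091.01 − $1,812.12 → -$721.11
  Feb: +$1,091.01 → $369.90
  Mar: +$1,091.01 → $1,460.91
  Apr: +$1,091.01 → $2,551.92
  May: +$1,091.01 − $6,079.20 → -$2,436.27
  Jun: +$1,091.01 → -$1,345.26
  Jul: +$1,091.01 → -$254.25
  Aug: +$1,091.01 → $836.76
  Sep: +$1,091.01 → $1,927.77
  Oct: +$1,091.01 → $3,018.78
  Nov: +$1,091.01 − $1,064.40 → $3,045.39
  Dec: +$1,091.01 − $4,136.40 → $0.00
Lowest trial balance = -$2,436.27 (May)
Initial deposit = cushion − low point = $2,182.02 − (-$2,436.27) = $4,618.29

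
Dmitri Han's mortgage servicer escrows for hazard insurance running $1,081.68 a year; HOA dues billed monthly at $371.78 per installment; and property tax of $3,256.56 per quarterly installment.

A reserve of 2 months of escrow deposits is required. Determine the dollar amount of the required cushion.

Hazard insurance: $1,081.68 annually
HOA dues: $371.78 × 12 = $4,461.36 annually
Property tax: $3,256.56 × 4 = $13,026.24 annually
Yearly total = $1,081.68 + $4,461.36 + $13,026.24 = $18,569.28
Monthly = $18,569.28 ÷ 12 = $1,547.44
Required cushion = 2 × $1,547.44 = $3,094.88

$3,094.88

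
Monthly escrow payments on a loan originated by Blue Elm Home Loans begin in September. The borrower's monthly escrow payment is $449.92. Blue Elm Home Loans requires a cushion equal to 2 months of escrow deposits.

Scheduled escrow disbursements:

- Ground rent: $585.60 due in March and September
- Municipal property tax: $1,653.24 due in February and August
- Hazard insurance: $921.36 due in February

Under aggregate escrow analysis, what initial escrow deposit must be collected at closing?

Cushion = 2 × $449.92 = $899.84
Trial balance (start $0, +$449.92 each month, − disbursements):
  Sep: +$449.92 − $585.60 → -$135.68
  Oct: +$449.92 → $314.24
  Nov: +$449.92 → $764.16
  Dec: +$449.92 → $1,214.08
  Jan: +$449.92 → $1,664.00
  Feb: +$449.92 − $2,574.60 → -$460.68
  Mar: +$449.92 − $585.60 → -$596.36
  Apr: +$449.92 → -$146.44
  May: +$449.92 → $303.48
  Jun: +$449.92 → $753.40
  Jul: +$449.92 → $1,203.32
  Aug: +$449.92 − $1,653.24 → $0.00
Lowest trial balance = -$596.36 (Mar)
Initial deposit = cushion − low point = $899.84 − (-$596.36) = $1,496.20

$1,496.20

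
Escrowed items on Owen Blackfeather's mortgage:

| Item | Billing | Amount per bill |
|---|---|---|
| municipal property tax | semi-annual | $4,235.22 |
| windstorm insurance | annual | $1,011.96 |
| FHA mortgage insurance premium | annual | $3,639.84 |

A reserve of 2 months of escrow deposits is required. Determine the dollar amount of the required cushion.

Municipal property tax = $4,235.22 × 2 = $8,470.44/yr
Windstorm insurance = $1,011.96/yr
FHA mortgage insurance premium = $3,639.84/yr
Combined annual = $8,470.44 + $1,011.96 + $3,639.84 = $13,122.24
Base monthly escrow = $13,122.24 / 12 = $1,093.52
Required cushion = 2 × $1,093.52 = $2,187.04

$2,187.04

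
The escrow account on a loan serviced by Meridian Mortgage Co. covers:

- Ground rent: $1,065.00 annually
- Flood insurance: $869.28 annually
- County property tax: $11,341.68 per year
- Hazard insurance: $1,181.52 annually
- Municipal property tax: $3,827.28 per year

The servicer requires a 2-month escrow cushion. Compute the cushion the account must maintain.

$3,047.46

Ground rent — $1,065.00/yr
Flood insurance — $869.28/yr
County property tax — $11,341.68/yr
Hazard insurance — $1,181.52/yr
Municipal property tax — $3,827.28/yr
Total annual escrow = $1,065.00 + $869.28 + $11,341.68 + $1,181.52 + $3,827.28 = $18,284.76
Monthly escrow = $18,284.76 ÷ 12 = $1,523.73
Required cushion = 2 × $1,523.73 = $3,047.46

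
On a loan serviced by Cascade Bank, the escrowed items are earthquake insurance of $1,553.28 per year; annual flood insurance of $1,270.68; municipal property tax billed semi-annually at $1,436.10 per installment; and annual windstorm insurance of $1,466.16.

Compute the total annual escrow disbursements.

$7,162.32

Earthquake insurance: $1,553.28 per year
Flood insurance: $1,270.68 per year
Municipal property tax: $1,436.10 × 2 = $2,872.20 per year
Windstorm insurance: $1,466.16 per year
Yearly total = $1,553.28 + $1,270.68 + $2,872.20 + $1,466.16 = $7,162.32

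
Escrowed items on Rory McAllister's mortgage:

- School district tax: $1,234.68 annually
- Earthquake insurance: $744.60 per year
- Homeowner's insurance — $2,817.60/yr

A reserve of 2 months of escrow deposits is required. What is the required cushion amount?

$799.48

School district tax — $1,234.68 per year
Earthquake insurance — $744.60 per year
Homeowner's insurance — $2,817.60 per year
Total annual escrow = $4,796.88
Per month = $4,796.88 / 12 = $399.74
Required cushion = 2 × $399.74 = $799.48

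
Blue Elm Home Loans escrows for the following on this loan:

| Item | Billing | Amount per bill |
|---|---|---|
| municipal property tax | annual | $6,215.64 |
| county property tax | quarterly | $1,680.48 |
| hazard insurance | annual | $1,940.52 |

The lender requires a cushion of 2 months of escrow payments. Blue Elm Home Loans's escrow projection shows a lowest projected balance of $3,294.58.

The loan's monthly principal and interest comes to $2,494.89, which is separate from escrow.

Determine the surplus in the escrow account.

Municipal property tax = $6,215.64 per year
County property tax = $1,680.48 × 4 = $6,721.92 per year
Hazard insurance = $1,940.52 per year
Combined annual = $14,878.08
Monthly escrow = $14,878.08 / 12 = $1,239.84
Required cushion = 2 × $1,239.84 = $2,479.68
Excess over cushion: $3,294.58 − $2,479.68 = $814.90

$814.90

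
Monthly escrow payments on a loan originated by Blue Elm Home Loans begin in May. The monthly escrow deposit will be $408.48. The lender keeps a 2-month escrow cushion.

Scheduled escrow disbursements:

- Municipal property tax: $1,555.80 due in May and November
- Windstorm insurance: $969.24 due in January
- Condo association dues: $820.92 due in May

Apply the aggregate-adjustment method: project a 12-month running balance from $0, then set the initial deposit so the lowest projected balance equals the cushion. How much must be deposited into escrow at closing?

$2,785.20

Cushion = 2 × $408.48 = $816.96
Trial balance (start $0, +$408.48 each month, − disbursements):
  May: +$408.48 − $2,376.72 → -$1,968.24
  Jun: +$408.48 → -$1,559.76
  Jul: +$408.48 → -$1,151.28
  Aug: +$408.48 → -$742.80
  Sep: +$408.48 → -$334.32
  Oct: +$408.48 → $74.16
  Nov: +$408.48 − $1,555.80 → -$1,073.16
  Dec: +$408.48 → -$664.68
  Jan: +$408.48 − $969.24 → -$1,225.44
  Feb: +$408.48 → -$816.96
  Mar: +$408.48 → -$408.48
  Apr: +$408.48 → $0.00
Lowest trial balance = -$1,968.24 (May)
Initial deposit = cushion − low point = $816.96 − (-$1,968.24) = $2,785.20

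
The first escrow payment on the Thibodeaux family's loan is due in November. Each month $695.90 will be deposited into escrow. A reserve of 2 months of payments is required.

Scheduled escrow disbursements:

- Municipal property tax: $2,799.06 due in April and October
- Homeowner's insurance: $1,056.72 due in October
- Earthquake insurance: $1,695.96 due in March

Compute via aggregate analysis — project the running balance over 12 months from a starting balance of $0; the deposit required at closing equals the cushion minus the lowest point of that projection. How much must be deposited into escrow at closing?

Cushion = 2 × $695.90 = $1,391.80
Trial balance (start $0, +$695.90 each month, − disbursements):
  Nov: +$695.90 → $695.90
  Dec: +$695.90 → $1,391.80
  Jan: +$695.90 → $2,087.70
  Feb: +$695.90 → $2,783.60
  Mar: +$695.90 − $1,695.96 → $1,783.54
  Apr: +$695.90 − $2,799.06 → -$319.62
  May: +$695.90 → $376.28
  Jun: +$695.90 → $1,072.18
  Jul: +$695.90 → $1,768.08
  Aug: +$695.90 → $2,463.98
  Sep: +$695.90 → $3,159.88
  Oct: +$695.90 − $3,855.78 → $0.00
Lowest trial balance = -$319.62 (Apr)
Initial deposit = cushion − low point = $1,391.80 − (-$319.62) = $1,711.42

$1,711.42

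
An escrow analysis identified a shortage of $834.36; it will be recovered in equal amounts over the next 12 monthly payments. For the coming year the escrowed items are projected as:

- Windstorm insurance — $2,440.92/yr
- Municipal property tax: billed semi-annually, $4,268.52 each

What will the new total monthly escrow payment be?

$984.36

Windstorm insurance: $2,440.92/yr
Municipal property tax: $4,268.52 × 2 = $8,537.04/yr
Total per year = $10,977.96
Monthly = $10,977.96 ÷ 12 = $914.83
Shortage spread = $834.36 ÷ 12 = $69.53/mo
New monthly escrow = $914.83 + $69.53 = $984.36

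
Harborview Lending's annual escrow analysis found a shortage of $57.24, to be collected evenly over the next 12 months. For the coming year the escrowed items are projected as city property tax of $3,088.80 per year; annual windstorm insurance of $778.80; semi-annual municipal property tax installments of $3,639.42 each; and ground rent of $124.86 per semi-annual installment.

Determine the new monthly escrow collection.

$954.45

City property tax — $3,088.80
Windstorm insurance — $778.80
Municipal property tax — $3,639.42 × 2 = $7,278.84
Ground rent — $124.86 × 2 = $249.72
Yearly total = $3,088.80 + $778.80 + $7,278.84 + $249.72 = $11,396.16
Base monthly escrow = $11,396.16 ÷ 12 = $949.68
Shortage per month = $57.24 ÷ 12 = $4.77
New monthly escrow = $949.68 + $4.77 = $954.45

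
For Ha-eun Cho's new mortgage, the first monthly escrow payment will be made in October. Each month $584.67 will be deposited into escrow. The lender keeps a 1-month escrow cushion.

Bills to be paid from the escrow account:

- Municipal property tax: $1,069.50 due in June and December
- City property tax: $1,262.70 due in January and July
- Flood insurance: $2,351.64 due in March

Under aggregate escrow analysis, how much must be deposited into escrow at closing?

Cushion = 1 × $584.67 = $584.67
Trial balance (start $0, +$584.67 each month, − disbursements):
  Oct: +$584.67 → $584.67
  Nov: +$584.67 → $1,169.34
  Dec: +$584.67 − $1,069.50 → $684.51
  Jan: +$584.67 − $1,262.70 → $6.48
  Feb: +$584.67 → $591.15
  Mar: +$584.67 − $2,351.64 → -$1,175.82
  Apr: +$584.67 → -$591.15
  May: +$584.67 → -$6.48
  Jun: +$584.67 − $1,069.50 → -$491.31
  Jul: +$584.67 − $1,262.70 → -$1,169.34
  Aug: +$584.67 → -$584.67
  Sep: +$584.67 → $0.00
Lowest trial balance = -$1,175.82 (Mar)
Initial deposit = cushion − low point = $584.67 − (-$1,175.82) = $1,760.49

$1,760.49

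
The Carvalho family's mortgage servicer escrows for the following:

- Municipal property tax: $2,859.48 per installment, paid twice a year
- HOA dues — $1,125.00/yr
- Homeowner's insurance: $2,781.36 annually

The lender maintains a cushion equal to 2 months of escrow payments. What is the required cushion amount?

$1,604.22

Municipal property tax — $2,859.48 × 2 = $5,718.96 per year
HOA dues — $1,125.00 per year
Homeowner's insurance — $2,781.36 per year
Annual escrow total = $9,625.32
Monthly = $9,625.32 ÷ 12 = $802.11
Required cushion = 2 × $802.11 = $1,604.22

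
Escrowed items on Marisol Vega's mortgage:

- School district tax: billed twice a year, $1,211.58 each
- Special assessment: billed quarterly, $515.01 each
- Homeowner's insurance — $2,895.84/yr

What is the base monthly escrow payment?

$614.92

School district tax — $1,211.58 × 2 = $2,423.16
Special assessment — $515.01 × 4 = $2,060.04
Homeowner's insurance — $2,895.84
Combined annual = $7,379.04
Monthly = $7,379.04 ÷ 12 = $614.92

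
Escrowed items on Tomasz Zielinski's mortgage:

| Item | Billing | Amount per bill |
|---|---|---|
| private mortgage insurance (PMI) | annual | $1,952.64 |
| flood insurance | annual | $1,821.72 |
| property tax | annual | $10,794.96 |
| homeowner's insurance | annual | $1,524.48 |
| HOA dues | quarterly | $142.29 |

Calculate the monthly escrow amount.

$1,388.58

Private mortgage insurance (PMI) = $1,952.64
Flood insurance = $1,821.72
Property tax = $10,794.96
Homeowner's insurance = $1,524.48
HOA dues = $142.29 × 4 = $569.16
Total annual escrow = $16,662.96
Base monthly escrow = $16,662.96 ÷ 12 = $1,388.58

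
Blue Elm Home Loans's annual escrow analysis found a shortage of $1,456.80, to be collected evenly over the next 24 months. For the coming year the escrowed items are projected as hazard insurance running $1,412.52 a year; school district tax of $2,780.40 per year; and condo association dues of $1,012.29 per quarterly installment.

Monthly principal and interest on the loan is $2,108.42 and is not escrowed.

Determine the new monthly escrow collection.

$747.54

Hazard insurance — $1,412.52
School district tax — $2,780.40
Condo association dues — $1,012.29 × 4 = $4,049.16
Yearly total = $1,412.52 + $2,780.40 + $4,049.16 = $8,242.08
Monthly escrow = $8,242.08 ÷ 12 = $686.84
Shortage per month = $1,456.80 / 24 = $60.70
Adjusted monthly = $686.84 + $60.70 = $747.54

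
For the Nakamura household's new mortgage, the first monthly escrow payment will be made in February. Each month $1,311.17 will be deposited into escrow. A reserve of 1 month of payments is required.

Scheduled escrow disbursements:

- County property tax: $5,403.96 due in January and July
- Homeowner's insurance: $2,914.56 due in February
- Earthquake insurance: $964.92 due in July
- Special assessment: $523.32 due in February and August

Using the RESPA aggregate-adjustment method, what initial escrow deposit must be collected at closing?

Cushion = 1 × $1,311.17 = $1,311.17
Trial balance (start $0, +$1,311.17 each month, − disbursements):
  Feb: +$1,311.17 − $3,437.88 → -$2,126.71
  Mar: +$1,311.17 → -$815.54
  Apr: +$1,311.17 → $495.63
  May: +$1,311.17 → $1,806.80
  Jun: +$1,311.17 → $3,117.97
  Jul: +$1,311.17 − $6,368.88 → -$1,939.74
  Aug: +$1,311.17 − $523.32 → -$1,151.89
  Sep: +$1,311.17 → $159.28
  Oct: +$1,311.17 → $1,470.45
  Nov: +$1,311.17 → $2,781.62
  Dec: +$1,311.17 → $4,092.79
  Jan: +$1,311.17 − $5,403.96 → $0.00
Lowest trial balance = -$2,126.71 (Feb)
Initial deposit = cushion − low point = $1,311.17 − (-$2,126.71) = $3,437.88

$3,437.88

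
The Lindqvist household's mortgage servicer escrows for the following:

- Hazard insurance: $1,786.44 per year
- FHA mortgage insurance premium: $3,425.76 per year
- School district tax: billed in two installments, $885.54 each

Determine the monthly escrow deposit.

Hazard insurance: $1,786.44
FHA mortgage insurance premium: $3,425.76
School district tax: $885.54 × 2 = $1,771.08
Total annual escrow = $6,983.28
Monthly escrow = $6,983.28 / 12 = $581.94

$581.94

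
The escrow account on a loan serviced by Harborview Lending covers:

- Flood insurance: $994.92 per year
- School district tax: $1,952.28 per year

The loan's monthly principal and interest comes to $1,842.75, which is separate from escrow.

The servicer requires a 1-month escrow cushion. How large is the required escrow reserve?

Flood insurance = $994.92 annually
School district tax = $1,952.28 annually
Total annual escrow = $994.92 + $1,952.28 = $2,947.20
Monthly escrow = $2,947.20 ÷ 12 = $245.60
Reserve = 1 × $245.60 = $245.60

$245.60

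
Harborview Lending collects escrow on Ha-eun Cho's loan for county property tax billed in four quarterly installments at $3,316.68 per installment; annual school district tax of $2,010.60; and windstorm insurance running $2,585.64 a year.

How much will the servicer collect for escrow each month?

County property tax = $3,316.68 × 4 = $13,266.72 annually
School district tax = $2,010.60 annually
Windstorm insurance = $2,585.64 annually
Total annual escrow = $17,862.96
Monthly = $17,862.96 ÷ 12 = $1,488.58

$1,488.58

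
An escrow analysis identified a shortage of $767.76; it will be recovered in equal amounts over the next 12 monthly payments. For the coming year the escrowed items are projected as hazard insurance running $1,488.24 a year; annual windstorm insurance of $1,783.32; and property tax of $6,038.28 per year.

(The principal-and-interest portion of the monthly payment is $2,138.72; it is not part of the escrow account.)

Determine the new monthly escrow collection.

Hazard insurance = $1,488.24 per year
Windstorm insurance = $1,783.32 per year
Property tax = $6,038.28 per year
Annual escrow total = $1,488.24 + $1,783.32 + $6,038.28 = $9,309.84
Monthly = $9,309.84 ÷ 12 = $775.82
Monthly shortage recovery: $767.76 ÷ 12 = $63.98
Adjusted monthly = $775.82 + $63.98 = $839.80

$839.80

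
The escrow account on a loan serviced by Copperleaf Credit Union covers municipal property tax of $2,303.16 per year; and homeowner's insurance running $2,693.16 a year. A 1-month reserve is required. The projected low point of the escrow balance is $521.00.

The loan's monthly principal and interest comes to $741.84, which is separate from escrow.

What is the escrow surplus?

Municipal property tax = $2,303.16/yr
Homeowner's insurance = $2,693.16/yr
Total per year = $2,303.16 + $2,693.16 = $4,996.32
Per month = $4,996.32 / 12 = $416.36
Required cushion = 1 × $416.36 = $416.36
Surplus = $521.00 − $416.36 = $104.64

$104.64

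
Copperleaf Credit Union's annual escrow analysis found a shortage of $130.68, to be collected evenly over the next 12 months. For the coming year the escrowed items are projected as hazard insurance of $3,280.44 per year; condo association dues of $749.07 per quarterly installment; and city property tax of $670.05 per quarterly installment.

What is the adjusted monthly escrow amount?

$757.30

Hazard insurance — $3,280.44 annually
Condo association dues — $749.07 × 4 = $2,996.28 annually
City property tax — $670.05 × 4 = $2,680.20 annually
Total per year = $3,280.44 + $2,996.28 + $2,680.20 = $8,956.92
Monthly = $8,956.92 / 12 = $746.41
Shortage spread = $130.68 ÷ 12 = $10.89/mo
Adjusted monthly = $746.41 + $10.89 = $757.30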